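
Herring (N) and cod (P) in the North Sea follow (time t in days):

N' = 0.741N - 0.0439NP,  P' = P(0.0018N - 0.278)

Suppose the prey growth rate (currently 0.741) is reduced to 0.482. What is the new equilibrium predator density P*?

P* ≈ 11

At the interior fixed point, setting dN/dt = 0 with N > 0 fixes P* = (prey growth rate)/(NP coefficient) — independent of the other coefficients.
With the change, P* = 0.482/0.0439 = 11; it falls from 16.9.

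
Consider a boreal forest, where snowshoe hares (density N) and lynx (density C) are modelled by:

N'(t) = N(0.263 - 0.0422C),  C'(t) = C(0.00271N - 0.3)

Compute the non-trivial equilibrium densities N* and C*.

N* ≈ 111, C* ≈ 6.23

Set dC/dt = 0 with C > 0: 0.00271N - 0.3 = 0, so N* = 0.3/0.00271 = 111.
Set dN/dt = 0 with N > 0: 0.263 - 0.0422C = 0, so C* = 0.263/0.0422 = 6.23.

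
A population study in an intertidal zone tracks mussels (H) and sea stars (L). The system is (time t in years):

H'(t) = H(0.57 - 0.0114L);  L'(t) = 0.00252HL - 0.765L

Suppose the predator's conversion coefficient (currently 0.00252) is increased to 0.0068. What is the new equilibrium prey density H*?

At the interior fixed point, setting dL/dt = 0 with L > 0 fixes H* = (predator death rate)/(HL coefficient) — independent of the other coefficients.
With the change, H* = 0.765/0.0068 = 113; it falls from 304.

H* ≈ 113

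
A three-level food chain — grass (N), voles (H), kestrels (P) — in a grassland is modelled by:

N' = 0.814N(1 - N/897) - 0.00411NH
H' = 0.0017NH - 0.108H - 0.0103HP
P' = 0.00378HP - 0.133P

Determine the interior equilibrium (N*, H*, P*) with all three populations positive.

N* ≈ 738, H* ≈ 35.2, P* ≈ 111

From dP/dt = 0: 0.00378H* = 0.133, so H* = 35.2.
From dN/dt = 0: 0.814(1 - N*/897) = 0.00411·35.2, giving N* = 897·(1 - 0.178) = 738.
From dH/dt = 0: 0.0017·738 - 0.108 = 0.0103P*, so P* = 1.15/0.0103 = 111.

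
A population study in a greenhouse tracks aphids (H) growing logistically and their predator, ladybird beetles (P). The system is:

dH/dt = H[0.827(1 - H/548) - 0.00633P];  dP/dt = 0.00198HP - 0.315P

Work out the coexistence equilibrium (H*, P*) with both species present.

H* ≈ 159, P* ≈ 92.7

From dP/dt = 0 with P > 0: 0.00198H* = 0.315, so H* = 159.
Substitute into dH/dt = 0: 0.827(1 - 159/548) = 0.00633P*.
The bracket is 0.71, giving P* = 0.587/0.00633 = 92.7.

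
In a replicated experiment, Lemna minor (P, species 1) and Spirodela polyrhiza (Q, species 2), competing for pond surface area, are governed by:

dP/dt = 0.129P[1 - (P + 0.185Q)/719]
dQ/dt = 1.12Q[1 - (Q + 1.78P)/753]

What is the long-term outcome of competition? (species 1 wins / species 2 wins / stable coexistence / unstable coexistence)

Compare the nullcline intercepts: K1/α12 = 719/0.185 = 3890 > K2 = 753; K2/α21 = 753/1.78 = 423 < K1 = 719.
Since the inequalities point opposite ways, species 1 can invade but species 2 cannot.

species 1 excludes species 2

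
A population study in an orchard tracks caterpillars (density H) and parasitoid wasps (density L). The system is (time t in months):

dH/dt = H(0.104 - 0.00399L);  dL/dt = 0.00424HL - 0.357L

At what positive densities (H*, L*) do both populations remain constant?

Set dL/dt = 0 with L > 0: 0.00424H - 0.357 = 0, so H* = 0.357/0.00424 = 84.2.
Set dH/dt = 0 with H > 0: 0.104 - 0.00399L = 0, so L* = 0.104/0.00399 = 26.1.

H* ≈ 84.2, L* ≈ 26.1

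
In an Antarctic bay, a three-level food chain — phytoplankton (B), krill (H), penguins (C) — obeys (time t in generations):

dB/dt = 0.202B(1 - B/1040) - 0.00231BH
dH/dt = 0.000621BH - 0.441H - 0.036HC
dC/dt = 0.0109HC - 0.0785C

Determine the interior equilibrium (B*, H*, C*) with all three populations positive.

From dC/dt = 0: 0.0109H* = 0.0785, so H* = 7.2.
From dB/dt = 0: 0.202(1 - B*/1040) = 0.00231·7.2, giving B* = 1040·(1 - 0.0824) = 954.
From dH/dt = 0: 0.000621·954 - 0.441 = 0.036C*, so C* = 0.152/0.036 = 4.21.

B* ≈ 954, H* ≈ 7.2, C* ≈ 4.21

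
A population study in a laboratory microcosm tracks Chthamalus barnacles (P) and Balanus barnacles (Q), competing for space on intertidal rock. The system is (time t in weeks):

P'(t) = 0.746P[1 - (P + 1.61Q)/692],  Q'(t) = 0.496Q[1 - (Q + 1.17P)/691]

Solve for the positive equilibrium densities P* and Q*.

Setting both brackets to zero gives the nullclines P + 1.61Q = 692 and 1.17P + Q = 691.
Substituting Q = 691 - 1.17P into the first: P(1 - 1.61·1.17) = 692 - 1.61·691.
So P* = -421/-0.884 = 476, and then Q* = 691 - 1.17·476 = 134.

P* ≈ 476, Q* ≈ 134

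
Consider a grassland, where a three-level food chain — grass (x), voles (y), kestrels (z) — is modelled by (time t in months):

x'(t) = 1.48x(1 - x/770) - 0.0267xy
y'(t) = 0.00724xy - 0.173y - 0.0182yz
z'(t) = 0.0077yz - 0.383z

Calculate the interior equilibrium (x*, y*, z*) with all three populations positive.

x* ≈ 79, y* ≈ 49.7, z* ≈ 21.9

From dz/dt = 0: 0.0077y* = 0.383, so y* = 49.7.
From dx/dt = 0: 1.48(1 - x*/770) = 0.0267·49.7, giving x* = 770·(1 - 0.897) = 79.
From dy/dt = 0: 0.00724·79 - 0.173 = 0.0182z*, so z* = 0.399/0.0182 = 21.9.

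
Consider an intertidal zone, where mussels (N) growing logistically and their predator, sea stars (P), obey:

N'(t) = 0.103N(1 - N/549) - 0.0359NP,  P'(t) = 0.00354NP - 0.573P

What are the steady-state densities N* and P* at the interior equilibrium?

N* ≈ 162, P* ≈ 2.02

From dP/dt = 0 with P > 0: 0.00354N* = 0.573, so N* = 162.
Substitute into dN/dt = 0: 0.103(1 - 162/549) = 0.0359P*.
The bracket is 0.705, giving P* = 0.0726/0.0359 = 2.02.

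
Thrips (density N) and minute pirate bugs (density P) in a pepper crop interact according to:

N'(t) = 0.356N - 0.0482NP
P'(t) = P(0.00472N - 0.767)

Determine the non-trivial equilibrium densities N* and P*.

Set dP/dt = 0 with P > 0: 0.00472N - 0.767 = 0, so N* = 0.767/0.00472 = 162.
Set dN/dt = 0 with N > 0: 0.356 - 0.0482P = 0, so P* = 0.356/0.0482 = 7.39.

N* ≈ 162, P* ≈ 7.39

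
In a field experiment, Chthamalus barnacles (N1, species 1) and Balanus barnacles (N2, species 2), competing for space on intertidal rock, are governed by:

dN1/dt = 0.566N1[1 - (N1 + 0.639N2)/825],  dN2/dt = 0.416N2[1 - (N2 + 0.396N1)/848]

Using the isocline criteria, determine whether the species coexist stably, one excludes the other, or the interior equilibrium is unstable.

stable coexistence

Compare the nullcline intercepts: K1/α12 = 825/0.639 = 1290 > K2 = 848; K2/α21 = 848/0.396 = 2140 > K1 = 825.
Since both inequalities hold, each species can invade when rare, so the interior equilibrium is stable.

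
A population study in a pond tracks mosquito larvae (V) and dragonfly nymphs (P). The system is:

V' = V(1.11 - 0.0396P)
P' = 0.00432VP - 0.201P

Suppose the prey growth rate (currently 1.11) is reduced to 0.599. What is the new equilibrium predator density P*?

At the interior fixed point, setting dV/dt = 0 with V > 0 fixes P* = (prey growth rate)/(VP coefficient) — independent of the other coefficients.
With the change, P* = 0.599/0.0396 = 15.1; it falls from 28.

P* ≈ 15.1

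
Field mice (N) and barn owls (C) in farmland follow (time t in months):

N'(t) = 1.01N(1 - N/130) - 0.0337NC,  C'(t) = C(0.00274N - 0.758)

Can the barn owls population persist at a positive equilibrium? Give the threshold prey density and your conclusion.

Threshold N = 277; K < 277, so no, the predator goes extinct.

The predator equation gives dC/dt > 0 only when N > 0.758/0.00274 = 277.
Without the predator, N → K = 130. Since 130 < 277, the predator cannot invade.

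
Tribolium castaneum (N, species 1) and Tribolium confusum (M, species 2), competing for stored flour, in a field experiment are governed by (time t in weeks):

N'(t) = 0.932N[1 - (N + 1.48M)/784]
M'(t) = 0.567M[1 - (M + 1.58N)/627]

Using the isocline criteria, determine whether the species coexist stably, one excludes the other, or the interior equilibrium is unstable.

Compare the nullcline intercepts: K1/α12 = 784/1.48 = 530 < K2 = 627; K2/α21 = 627/1.58 = 397 < K1 = 784.
Since both are reversed, neither can invade when rare; the interior point is a saddle.

unstable coexistence (outcome depends on initial conditions)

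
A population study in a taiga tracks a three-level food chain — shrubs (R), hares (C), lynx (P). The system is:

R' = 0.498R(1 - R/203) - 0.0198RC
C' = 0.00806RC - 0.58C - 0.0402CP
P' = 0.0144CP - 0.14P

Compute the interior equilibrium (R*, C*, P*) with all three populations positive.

R* ≈ 125, C* ≈ 9.72, P* ≈ 10.5

From dP/dt = 0: 0.0144C* = 0.14, so C* = 9.72.
From dR/dt = 0: 0.498(1 - R*/203) = 0.0198·9.72, giving R* = 203·(1 - 0.387) = 125.
From dC/dt = 0: 0.00806·125 - 0.58 = 0.0402P*, so P* = 0.424/0.0402 = 10.5.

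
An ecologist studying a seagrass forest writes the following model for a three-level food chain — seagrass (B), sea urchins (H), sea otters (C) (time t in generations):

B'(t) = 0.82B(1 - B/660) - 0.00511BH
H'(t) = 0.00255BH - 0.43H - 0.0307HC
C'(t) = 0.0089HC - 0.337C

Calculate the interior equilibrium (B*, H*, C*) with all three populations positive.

From dC/dt = 0: 0.0089H* = 0.337, so H* = 37.9.
From dB/dt = 0: 0.82(1 - B*/660) = 0.00511·37.9, giving B* = 660·(1 - 0.236) = 504.
From dH/dt = 0: 0.00255·504 - 0.43 = 0.0307C*, so C* = 0.856/0.0307 = 27.9.

B* ≈ 504, H* ≈ 37.9, C* ≈ 27.9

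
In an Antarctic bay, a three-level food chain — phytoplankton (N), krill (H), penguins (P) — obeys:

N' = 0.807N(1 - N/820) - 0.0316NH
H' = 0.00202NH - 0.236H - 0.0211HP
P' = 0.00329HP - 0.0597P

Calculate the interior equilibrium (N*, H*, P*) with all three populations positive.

From dP/dt = 0: 0.00329H* = 0.0597, so H* = 18.1.
From dN/dt = 0: 0.807(1 - N*/820) = 0.0316·18.1, giving N* = 820·(1 - 0.711) = 237.
From dH/dt = 0: 0.00202·237 - 0.236 = 0.0211P*, so P* = 0.243/0.0211 = 11.5.

N* ≈ 237, H* ≈ 18.1, P* ≈ 11.5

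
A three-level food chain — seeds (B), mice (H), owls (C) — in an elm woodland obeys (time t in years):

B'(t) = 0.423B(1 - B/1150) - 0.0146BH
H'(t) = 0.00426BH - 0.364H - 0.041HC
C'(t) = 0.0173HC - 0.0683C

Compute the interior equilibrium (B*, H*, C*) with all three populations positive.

From dC/dt = 0: 0.0173H* = 0.0683, so H* = 3.95.
From dB/dt = 0: 0.423(1 - B*/1150) = 0.0146·3.95, giving B* = 1150·(1 - 0.136) = 993.
From dH/dt = 0: 0.00426·993 - 0.364 = 0.041C*, so C* = 3.87/0.041 = 94.3.

B* ≈ 993, H* ≈ 3.95, C* ≈ 94.3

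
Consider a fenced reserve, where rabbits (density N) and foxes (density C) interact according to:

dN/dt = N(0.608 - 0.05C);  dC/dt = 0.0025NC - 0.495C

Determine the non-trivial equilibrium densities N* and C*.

Set dC/dt = 0 with C > 0: 0.0025N - 0.495 = 0, so N* = 0.495/0.0025 = 198.
Set dN/dt = 0 with N > 0: 0.608 - 0.05C = 0, so C* = 0.608/0.05 = 12.2.

N* ≈ 198, C* ≈ 12.2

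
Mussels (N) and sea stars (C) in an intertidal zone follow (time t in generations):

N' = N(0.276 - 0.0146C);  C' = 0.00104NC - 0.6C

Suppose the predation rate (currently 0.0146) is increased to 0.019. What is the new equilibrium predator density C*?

At the interior fixed point, setting dN/dt = 0 with N > 0 fixes C* = (prey growth rate)/(NC coefficient) — independent of the other coefficients.
With the change, C* = 0.276/0.019 = 14.5; it falls from 18.9.

C* ≈ 14.5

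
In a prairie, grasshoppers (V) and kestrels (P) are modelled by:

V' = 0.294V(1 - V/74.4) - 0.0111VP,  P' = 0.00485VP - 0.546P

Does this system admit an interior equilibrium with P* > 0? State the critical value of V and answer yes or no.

The predator equation gives dP/dt > 0 only when V > 0.546/0.00485 = 113.
Without the predator, V → K = 74.4. Since 74.4 < 113, the predator cannot invade.

Threshold V = 113; K < 113, so no, the predator goes extinct.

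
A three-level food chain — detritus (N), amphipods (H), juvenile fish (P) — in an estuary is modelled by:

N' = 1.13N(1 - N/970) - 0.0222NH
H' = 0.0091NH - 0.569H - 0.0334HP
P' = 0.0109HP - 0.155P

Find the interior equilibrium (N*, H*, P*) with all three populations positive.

N* ≈ 699, H* ≈ 14.2, P* ≈ 173

From dP/dt = 0: 0.0109H* = 0.155, so H* = 14.2.
From dN/dt = 0: 1.13(1 - N*/970) = 0.0222·14.2, giving N* = 970·(1 - 0.279) = 699.
From dH/dt = 0: 0.0091·699 - 0.569 = 0.0334P*, so P* = 5.79/0.0334 = 173.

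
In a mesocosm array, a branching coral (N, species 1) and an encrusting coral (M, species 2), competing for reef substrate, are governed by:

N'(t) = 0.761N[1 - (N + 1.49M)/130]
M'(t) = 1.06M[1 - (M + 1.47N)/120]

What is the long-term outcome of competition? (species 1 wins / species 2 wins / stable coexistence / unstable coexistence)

Compare the nullcline intercepts: K1/α12 = 130/1.49 = 87.2 < K2 = 120; K2/α21 = 120/1.47 = 81.6 < K1 = 130.
Since both are reversed, neither can invade when rare; the interior point is a saddle.

unstable coexistence (outcome depends on initial conditions)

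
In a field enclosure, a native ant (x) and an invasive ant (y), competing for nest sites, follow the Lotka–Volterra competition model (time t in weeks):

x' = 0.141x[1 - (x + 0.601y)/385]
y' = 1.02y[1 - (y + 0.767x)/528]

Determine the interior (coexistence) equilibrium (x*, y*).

x* ≈ 126, y* ≈ 432

Setting both brackets to zero gives the nullclines x + 0.601y = 385 and 0.767x + y = 528.
Substituting y = 528 - 0.767x into the first: x(1 - 0.601·0.767) = 385 - 0.601·528.
So x* = 67.7/0.539 = 126, and then y* = 528 - 0.767·126 = 432.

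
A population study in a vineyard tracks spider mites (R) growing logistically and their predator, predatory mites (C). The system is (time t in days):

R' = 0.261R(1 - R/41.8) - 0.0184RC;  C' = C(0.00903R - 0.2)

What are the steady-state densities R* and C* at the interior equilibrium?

From dC/dt = 0 with C > 0: 0.00903R* = 0.2, so R* = 22.1.
Substitute into dR/dt = 0: 0.261(1 - 22.1/41.8) = 0.0184C*.
The bracket is 0.47, giving C* = 0.123/0.0184 = 6.67.

R* ≈ 22.1, C* ≈ 6.67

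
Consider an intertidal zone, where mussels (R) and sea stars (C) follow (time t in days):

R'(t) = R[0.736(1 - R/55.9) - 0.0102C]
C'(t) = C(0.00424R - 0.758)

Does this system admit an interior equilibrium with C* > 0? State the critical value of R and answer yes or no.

The predator equation gives dC/dt > 0 only when R > 0.758/0.00424 = 179.
Without the predator, R → K = 55.9. Since 55.9 < 179, the predator cannot invade.

Threshold R = 179; K < 179, so no, the predator goes extinct.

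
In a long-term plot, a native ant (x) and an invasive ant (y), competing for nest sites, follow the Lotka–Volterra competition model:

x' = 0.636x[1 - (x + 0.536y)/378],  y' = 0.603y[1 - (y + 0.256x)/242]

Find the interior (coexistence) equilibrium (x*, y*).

x* ≈ 288, y* ≈ 168

Setting both brackets to zero gives the nullclines x + 0.536y = 378 and 0.256x + y = 242.
Substituting y = 242 - 0.256x into the first: x(1 - 0.536·0.256) = 378 - 0.536·242.
So x* = 248/0.863 = 288, and then y* = 242 - 0.256·288 = 168.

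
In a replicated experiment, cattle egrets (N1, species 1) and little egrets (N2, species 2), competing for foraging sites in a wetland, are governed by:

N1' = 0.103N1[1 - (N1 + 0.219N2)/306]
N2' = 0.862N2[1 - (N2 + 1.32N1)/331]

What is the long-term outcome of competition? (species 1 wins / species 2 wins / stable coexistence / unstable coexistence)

Compare the nullcline intercepts: K1/α12 = 306/0.219 = 1400 > K2 = 331; K2/α21 = 331/1.32 = 251 < K1 = 306.
Since the inequalities point opposite ways, species 1 can invade but species 2 cannot.

species 1 excludes species 2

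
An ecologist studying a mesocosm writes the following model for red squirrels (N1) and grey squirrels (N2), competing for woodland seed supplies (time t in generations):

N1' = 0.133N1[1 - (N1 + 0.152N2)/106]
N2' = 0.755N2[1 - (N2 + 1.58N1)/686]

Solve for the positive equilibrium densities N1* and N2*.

Setting both brackets to zero gives the nullclines N1 + 0.152N2 = 106 and 1.58N1 + N2 = 686.
Substituting N2 = 686 - 1.58N1 into the first: N1(1 - 0.152·1.58) = 106 - 0.152·686.
So N1* = 1.73/0.76 = 2.27, and then N2* = 686 - 1.58·2.27 = 682.

N1* ≈ 2.27, N2* ≈ 682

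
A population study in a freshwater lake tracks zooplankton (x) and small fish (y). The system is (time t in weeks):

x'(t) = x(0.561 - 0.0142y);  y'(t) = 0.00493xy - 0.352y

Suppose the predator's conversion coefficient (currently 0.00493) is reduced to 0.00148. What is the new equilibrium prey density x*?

At the interior fixed point, setting dy/dt = 0 with y > 0 fixes x* = (predator death rate)/(xy coefficient) — independent of the other coefficients.
With the change, x* = 0.352/0.00148 = 238; it rises from 71.4.

x* ≈ 238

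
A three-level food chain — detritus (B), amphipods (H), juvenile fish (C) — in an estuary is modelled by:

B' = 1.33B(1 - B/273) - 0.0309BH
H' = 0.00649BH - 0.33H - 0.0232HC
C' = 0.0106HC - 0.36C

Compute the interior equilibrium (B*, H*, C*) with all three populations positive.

B* ≈ 57.6, H* ≈ 34, C* ≈ 1.89

From dC/dt = 0: 0.0106H* = 0.36, so H* = 34.
From dB/dt = 0: 1.33(1 - B*/273) = 0.0309·34, giving B* = 273·(1 - 0.789) = 57.6.
From dH/dt = 0: 0.00649·57.6 - 0.33 = 0.0232C*, so C* = 0.0438/0.0232 = 1.89.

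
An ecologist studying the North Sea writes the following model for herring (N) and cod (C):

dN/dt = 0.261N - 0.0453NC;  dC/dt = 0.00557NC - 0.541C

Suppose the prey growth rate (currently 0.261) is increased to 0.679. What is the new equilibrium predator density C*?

C* ≈ 15

At the interior fixed point, setting dN/dt = 0 with N > 0 fixes C* = (prey growth rate)/(NC coefficient) — independent of the other coefficients.
With the change, C* = 0.679/0.0453 = 15; it rises from 5.76.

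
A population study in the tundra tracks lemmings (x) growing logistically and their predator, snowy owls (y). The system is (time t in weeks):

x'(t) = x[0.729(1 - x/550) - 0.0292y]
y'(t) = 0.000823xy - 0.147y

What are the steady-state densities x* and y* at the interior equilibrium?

x* ≈ 179, y* ≈ 16.9

From dy/dt = 0 with y > 0: 0.000823x* = 0.147, so x* = 179.
Substitute into dx/dt = 0: 0.729(1 - 179/550) = 0.0292y*.
The bracket is 0.675, giving y* = 0.492/0.0292 = 16.9.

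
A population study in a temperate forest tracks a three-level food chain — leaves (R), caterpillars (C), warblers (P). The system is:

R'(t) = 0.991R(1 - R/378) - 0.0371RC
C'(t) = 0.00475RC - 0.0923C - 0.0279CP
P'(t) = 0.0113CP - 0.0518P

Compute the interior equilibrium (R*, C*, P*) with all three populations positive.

From dP/dt = 0: 0.0113C* = 0.0518, so C* = 4.58.
From dR/dt = 0: 0.991(1 - R*/378) = 0.0371·4.58, giving R* = 378·(1 - 0.172) = 313.
From dC/dt = 0: 0.00475·313 - 0.0923 = 0.0279P*, so P* = 1.4/0.0279 = 50.

R* ≈ 313, C* ≈ 4.58, P* ≈ 50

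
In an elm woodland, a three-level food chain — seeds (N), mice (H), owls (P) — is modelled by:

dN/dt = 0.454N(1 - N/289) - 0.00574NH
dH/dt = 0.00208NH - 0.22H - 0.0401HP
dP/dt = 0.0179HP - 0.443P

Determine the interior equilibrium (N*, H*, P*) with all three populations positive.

N* ≈ 199, H* ≈ 24.7, P* ≈ 4.81

From dP/dt = 0: 0.0179H* = 0.443, so H* = 24.7.
From dN/dt = 0: 0.454(1 - N*/289) = 0.00574·24.7, giving N* = 289·(1 - 0.313) = 199.
From dH/dt = 0: 0.00208·199 - 0.22 = 0.0401P*, so P* = 0.193/0.0401 = 4.81.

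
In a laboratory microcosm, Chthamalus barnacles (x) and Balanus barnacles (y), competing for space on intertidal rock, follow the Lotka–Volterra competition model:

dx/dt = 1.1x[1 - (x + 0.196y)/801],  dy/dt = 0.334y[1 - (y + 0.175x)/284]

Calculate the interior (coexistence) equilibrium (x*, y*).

x* ≈ 772, y* ≈ 149

Setting both brackets to zero gives the nullclines x + 0.196y = 801 and 0.175x + y = 284.
Substituting y = 284 - 0.175x into the first: x(1 - 0.196·0.175) = 801 - 0.196·284.
So x* = 745/0.966 = 772, and then y* = 284 - 0.175·772 = 149.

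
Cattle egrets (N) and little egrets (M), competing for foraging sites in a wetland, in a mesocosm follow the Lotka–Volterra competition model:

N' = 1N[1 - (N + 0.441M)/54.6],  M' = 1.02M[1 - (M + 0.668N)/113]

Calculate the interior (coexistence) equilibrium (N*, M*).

N* ≈ 6.76, M* ≈ 108

Setting both brackets to zero gives the nullclines N + 0.441M = 54.6 and 0.668N + M = 113.
Substituting M = 113 - 0.668N into the first: N(1 - 0.441·0.668) = 54.6 - 0.441·113.
So N* = 4.77/0.705 = 6.76, and then M* = 113 - 0.668·6.76 = 108.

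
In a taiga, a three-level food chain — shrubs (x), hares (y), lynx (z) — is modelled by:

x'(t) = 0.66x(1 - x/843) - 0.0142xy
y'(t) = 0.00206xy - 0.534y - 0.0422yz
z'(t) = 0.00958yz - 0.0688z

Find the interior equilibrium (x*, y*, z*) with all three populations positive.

x* ≈ 713, y* ≈ 7.18, z* ≈ 22.1

From dz/dt = 0: 0.00958y* = 0.0688, so y* = 7.18.
From dx/dt = 0: 0.66(1 - x*/843) = 0.0142·7.18, giving x* = 843·(1 - 0.155) = 713.
From dy/dt = 0: 0.00206·713 - 0.534 = 0.0422z*, so z* = 0.934/0.0422 = 22.1.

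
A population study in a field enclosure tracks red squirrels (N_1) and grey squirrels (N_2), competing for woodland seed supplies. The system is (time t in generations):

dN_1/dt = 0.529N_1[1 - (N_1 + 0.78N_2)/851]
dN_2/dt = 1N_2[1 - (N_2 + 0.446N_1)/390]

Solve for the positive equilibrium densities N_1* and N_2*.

N_1* ≈ 838, N_2* ≈ 16

Setting both brackets to zero gives the nullclines N_1 + 0.78N_2 = 851 and 0.446N_1 + N_2 = 390.
Substituting N_2 = 390 - 0.446N_1 into the first: N_1(1 - 0.78·0.446) = 851 - 0.78·390.
So N_1* = 547/0.652 = 838, and then N_2* = 390 - 0.446·838 = 16.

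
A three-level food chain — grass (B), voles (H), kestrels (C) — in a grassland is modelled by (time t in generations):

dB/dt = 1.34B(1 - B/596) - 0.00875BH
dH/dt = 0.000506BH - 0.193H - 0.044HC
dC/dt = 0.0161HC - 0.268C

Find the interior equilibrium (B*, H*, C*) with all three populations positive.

B* ≈ 531, H* ≈ 16.6, C* ≈ 1.72

From dC/dt = 0: 0.0161H* = 0.268, so H* = 16.6.
From dB/dt = 0: 1.34(1 - B*/596) = 0.00875·16.6, giving B* = 596·(1 - 0.109) = 531.
From dH/dt = 0: 0.000506·531 - 0.193 = 0.044C*, so C* = 0.0758/0.044 = 1.72.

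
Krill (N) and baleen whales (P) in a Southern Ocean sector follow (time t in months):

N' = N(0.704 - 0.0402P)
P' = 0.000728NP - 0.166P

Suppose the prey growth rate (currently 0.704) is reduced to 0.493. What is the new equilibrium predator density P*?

P* ≈ 12.3

At the interior fixed point, setting dN/dt = 0 with N > 0 fixes P* = (prey growth rate)/(NP coefficient) — independent of the other coefficients.
With the change, P* = 0.493/0.0402 = 12.3; it falls from 17.5.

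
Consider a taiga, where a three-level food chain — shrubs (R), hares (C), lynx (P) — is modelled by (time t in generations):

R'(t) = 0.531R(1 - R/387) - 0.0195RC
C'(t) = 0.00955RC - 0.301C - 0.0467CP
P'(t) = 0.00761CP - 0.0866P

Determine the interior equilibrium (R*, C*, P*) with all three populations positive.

R* ≈ 225, C* ≈ 11.4, P* ≈ 39.6

From dP/dt = 0: 0.00761C* = 0.0866, so C* = 11.4.
From dR/dt = 0: 0.531(1 - R*/387) = 0.0195·11.4, giving R* = 387·(1 - 0.418) = 225.
From dC/dt = 0: 0.00955·225 - 0.301 = 0.0467P*, so P* = 1.85/0.0467 = 39.6.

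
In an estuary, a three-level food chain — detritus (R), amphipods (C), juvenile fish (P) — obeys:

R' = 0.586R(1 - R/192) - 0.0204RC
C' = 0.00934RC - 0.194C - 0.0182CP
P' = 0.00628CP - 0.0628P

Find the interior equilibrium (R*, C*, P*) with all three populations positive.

From dP/dt = 0: 0.00628C* = 0.0628, so C* = 10.
From dR/dt = 0: 0.586(1 - R*/192) = 0.0204·10, giving R* = 192·(1 - 0.348) = 125.
From dC/dt = 0: 0.00934·125 - 0.194 = 0.0182P*, so P* = 0.975/0.0182 = 53.6.

R* ≈ 125, C* ≈ 10, P* ≈ 53.6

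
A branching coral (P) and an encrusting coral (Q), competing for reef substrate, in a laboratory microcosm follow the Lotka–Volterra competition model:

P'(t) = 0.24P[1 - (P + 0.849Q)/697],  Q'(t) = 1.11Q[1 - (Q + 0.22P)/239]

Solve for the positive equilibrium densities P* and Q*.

Setting both brackets to zero gives the nullclines P + 0.849Q = 697 and 0.22P + Q = 239.
Substituting Q = 239 - 0.22P into the first: P(1 - 0.849·0.22) = 697 - 0.849·239.
So P* = 494/0.813 = 608, and then Q* = 239 - 0.22·608 = 105.

P* ≈ 608, Q* ≈ 105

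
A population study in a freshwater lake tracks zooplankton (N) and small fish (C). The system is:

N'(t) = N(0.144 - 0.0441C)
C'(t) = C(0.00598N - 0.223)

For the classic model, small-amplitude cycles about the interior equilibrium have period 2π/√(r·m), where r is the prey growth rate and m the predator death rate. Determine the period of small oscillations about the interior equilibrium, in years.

T ≈ 35.1 years

Here r = 0.144 and m = 0.223, so r·m = 0.0321.
ω = √0.0321 = 0.179 per year, hence T = 2π/ω ≈ 35.1 years.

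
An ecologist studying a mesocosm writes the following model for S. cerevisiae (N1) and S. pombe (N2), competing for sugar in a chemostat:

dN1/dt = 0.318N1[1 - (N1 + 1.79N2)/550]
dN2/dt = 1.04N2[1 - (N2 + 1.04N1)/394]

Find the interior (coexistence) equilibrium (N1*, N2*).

Setting both brackets to zero gives the nullclines N1 + 1.79N2 = 550 and 1.04N1 + N2 = 394.
Substituting N2 = 394 - 1.04N1 into the first: N1(1 - 1.79·1.04) = 550 - 1.79·394.
So N1* = -155/-0.862 = 180, and then N2* = 394 - 1.04·180 = 207.

N1* ≈ 180, N2* ≈ 207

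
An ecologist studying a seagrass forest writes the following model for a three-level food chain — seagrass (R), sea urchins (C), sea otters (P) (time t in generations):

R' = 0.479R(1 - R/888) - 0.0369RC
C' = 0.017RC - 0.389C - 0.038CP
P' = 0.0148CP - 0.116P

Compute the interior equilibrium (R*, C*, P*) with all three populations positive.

R* ≈ 352, C* ≈ 7.84, P* ≈ 147

From dP/dt = 0: 0.0148C* = 0.116, so C* = 7.84.
From dR/dt = 0: 0.479(1 - R*/888) = 0.0369·7.84, giving R* = 888·(1 - 0.604) = 352.
From dC/dt = 0: 0.017·352 - 0.389 = 0.038P*, so P* = 5.59/0.038 = 147.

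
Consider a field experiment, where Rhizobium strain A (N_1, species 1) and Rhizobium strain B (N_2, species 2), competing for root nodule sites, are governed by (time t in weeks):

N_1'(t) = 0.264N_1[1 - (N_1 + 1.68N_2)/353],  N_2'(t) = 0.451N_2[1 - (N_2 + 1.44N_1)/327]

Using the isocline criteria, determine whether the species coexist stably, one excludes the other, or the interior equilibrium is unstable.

Compare the nullcline intercepts: K1/α12 = 353/1.68 = 210 < K2 = 327; K2/α21 = 327/1.44 = 227 < K1 = 353.
Since both are reversed, neither can invade when rare; the interior point is a saddle.

unstable coexistence (outcome depends on initial conditions)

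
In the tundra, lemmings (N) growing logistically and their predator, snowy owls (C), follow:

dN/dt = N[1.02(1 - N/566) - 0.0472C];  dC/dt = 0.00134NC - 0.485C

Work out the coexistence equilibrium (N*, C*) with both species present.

From dC/dt = 0 with C > 0: 0.00134N* = 0.485, so N* = 362.
Substitute into dN/dt = 0: 1.02(1 - 362/566) = 0.0472C*.
The bracket is 0.361, giving C* = 0.368/0.0472 = 7.79.

N* ≈ 362, C* ≈ 7.79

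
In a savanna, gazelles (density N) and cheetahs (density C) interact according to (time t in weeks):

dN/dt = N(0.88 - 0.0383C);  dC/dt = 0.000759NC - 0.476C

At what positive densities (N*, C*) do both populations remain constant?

N* ≈ 627, C* ≈ 23

Set dC/dt = 0 with C > 0: 0.000759N - 0.476 = 0, so N* = 0.476/0.000759 = 627.
Set dN/dt = 0 with N > 0: 0.88 - 0.0383C = 0, so C* = 0.88/0.0383 = 23.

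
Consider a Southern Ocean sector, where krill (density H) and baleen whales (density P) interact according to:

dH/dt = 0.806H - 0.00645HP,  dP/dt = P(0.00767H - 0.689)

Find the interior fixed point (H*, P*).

H* ≈ 89.8, P* ≈ 125

Set dP/dt = 0 with P > 0: 0.00767H - 0.689 = 0, so H* = 0.689/0.00767 = 89.8.
Set dH/dt = 0 with H > 0: 0.806 - 0.00645P = 0, so P* = 0.806/0.00645 = 125.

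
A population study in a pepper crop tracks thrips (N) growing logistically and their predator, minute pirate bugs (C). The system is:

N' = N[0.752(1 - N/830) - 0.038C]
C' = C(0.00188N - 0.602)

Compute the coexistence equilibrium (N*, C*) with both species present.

From dC/dt = 0 with C > 0: 0.00188N* = 0.602, so N* = 320.
Substitute into dN/dt = 0: 0.752(1 - 320/830) = 0.038C*.
The bracket is 0.614, giving C* = 0.462/0.038 = 12.2.

N* ≈ 320, C* ≈ 12.2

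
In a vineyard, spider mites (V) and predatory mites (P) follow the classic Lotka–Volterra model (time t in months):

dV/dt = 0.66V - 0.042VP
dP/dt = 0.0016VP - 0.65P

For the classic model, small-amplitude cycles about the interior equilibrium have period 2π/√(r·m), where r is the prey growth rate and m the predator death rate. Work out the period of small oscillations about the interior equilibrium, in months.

Here r = 0.66 and m = 0.65, so r·m = 0.429.
ω = √0.429 = 0.655 per month, hence T = 2π/ω ≈ 9.59 months.

T ≈ 9.59 months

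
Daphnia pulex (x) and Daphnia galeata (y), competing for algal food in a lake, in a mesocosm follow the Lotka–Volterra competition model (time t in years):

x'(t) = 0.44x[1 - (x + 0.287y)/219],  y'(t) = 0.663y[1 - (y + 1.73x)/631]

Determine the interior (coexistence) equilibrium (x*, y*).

Setting both brackets to zero gives the nullclines x + 0.287y = 219 and 1.73x + y = 631.
Substituting y = 631 - 1.73x into the first: x(1 - 0.287·1.73) = 219 - 0.287·631.
So x* = 37.9/0.503 = 75.3, and then y* = 631 - 1.73·75.3 = 501.

x* ≈ 75.3, y* ≈ 501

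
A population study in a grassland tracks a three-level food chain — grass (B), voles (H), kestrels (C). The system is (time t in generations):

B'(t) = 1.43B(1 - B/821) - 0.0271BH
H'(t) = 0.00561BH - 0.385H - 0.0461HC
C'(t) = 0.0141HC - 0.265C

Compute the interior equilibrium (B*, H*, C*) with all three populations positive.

B* ≈ 529, H* ≈ 18.8, C* ≈ 56

From dC/dt = 0: 0.0141H* = 0.265, so H* = 18.8.
From dB/dt = 0: 1.43(1 - B*/821) = 0.0271·18.8, giving B* = 821·(1 - 0.356) = 529.
From dH/dt = 0: 0.00561·529 - 0.385 = 0.0461C*, so C* = 2.58/0.0461 = 56.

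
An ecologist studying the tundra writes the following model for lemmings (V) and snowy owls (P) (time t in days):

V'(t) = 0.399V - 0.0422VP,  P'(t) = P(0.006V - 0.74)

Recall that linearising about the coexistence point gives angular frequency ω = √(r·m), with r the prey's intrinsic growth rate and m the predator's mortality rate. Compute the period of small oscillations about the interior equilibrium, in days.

T ≈ 11.6 days

Here r = 0.399 and m = 0.74, so r·m = 0.295.
ω = √0.295 = 0.543 per day, hence T = 2π/ω ≈ 11.6 days.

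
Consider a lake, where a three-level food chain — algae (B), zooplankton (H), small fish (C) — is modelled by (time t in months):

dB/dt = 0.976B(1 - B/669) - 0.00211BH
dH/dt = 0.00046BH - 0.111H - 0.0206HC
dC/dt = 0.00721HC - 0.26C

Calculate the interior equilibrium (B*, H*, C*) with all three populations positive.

B* ≈ 617, H* ≈ 36.1, C* ≈ 8.39

From dC/dt = 0: 0.00721H* = 0.26, so H* = 36.1.
From dB/dt = 0: 0.976(1 - B*/669) = 0.00211·36.1, giving B* = 669·(1 - 0.078) = 617.
From dH/dt = 0: 0.00046·617 - 0.111 = 0.0206C*, so C* = 0.173/0.0206 = 8.39.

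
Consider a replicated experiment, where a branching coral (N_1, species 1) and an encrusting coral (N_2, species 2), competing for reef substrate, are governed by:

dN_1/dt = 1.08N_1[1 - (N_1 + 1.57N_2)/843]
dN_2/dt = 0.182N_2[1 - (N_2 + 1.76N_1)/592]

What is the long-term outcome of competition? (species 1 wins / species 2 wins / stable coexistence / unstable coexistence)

unstable coexistence (outcome depends on initial conditions)

Compare the nullcline intercepts: K1/α12 = 843/1.57 = 537 < K2 = 592; K2/α21 = 592/1.76 = 336 < K1 = 843.
Since both are reversed, neither can invade when rare; the interior point is a saddle.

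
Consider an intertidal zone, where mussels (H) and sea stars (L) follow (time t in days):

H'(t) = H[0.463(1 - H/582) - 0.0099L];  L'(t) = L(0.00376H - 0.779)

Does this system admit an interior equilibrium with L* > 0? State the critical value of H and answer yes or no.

Threshold H = 207; K > 207, so yes, the predator persists.

The predator equation gives dL/dt > 0 only when H > 0.779/0.00376 = 207.
Without the predator, H → K = 582. Since 582 > 207, the predator can invade and persist.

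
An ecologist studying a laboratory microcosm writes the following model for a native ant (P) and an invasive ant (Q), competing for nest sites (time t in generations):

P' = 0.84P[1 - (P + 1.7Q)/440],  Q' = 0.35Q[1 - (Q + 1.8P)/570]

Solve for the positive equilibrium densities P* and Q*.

P* ≈ 257, Q* ≈ 108

Setting both brackets to zero gives the nullclines P + 1.7Q = 440 and 1.8P + Q = 570.
Substituting Q = 570 - 1.8P into the first: P(1 - 1.7·1.8) = 440 - 1.7·570.
So P* = -529/-2.06 = 257, and then Q* = 570 - 1.8·257 = 108.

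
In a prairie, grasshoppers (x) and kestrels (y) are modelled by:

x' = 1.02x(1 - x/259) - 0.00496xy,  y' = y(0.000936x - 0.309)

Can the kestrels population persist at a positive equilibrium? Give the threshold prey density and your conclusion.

The predator equation gives dy/dt > 0 only when x > 0.309/0.000936 = 330.
Without the predator, x → K = 259. Since 259 < 330, the predator cannot invade.

Threshold x = 330; K < 330, so no, the predator goes extinct.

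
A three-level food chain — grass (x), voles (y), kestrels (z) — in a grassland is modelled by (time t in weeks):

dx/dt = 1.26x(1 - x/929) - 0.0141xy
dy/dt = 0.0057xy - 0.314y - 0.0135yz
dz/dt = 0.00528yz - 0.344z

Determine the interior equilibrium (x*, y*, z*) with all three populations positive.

From dz/dt = 0: 0.00528y* = 0.344, so y* = 65.2.
From dx/dt = 0: 1.26(1 - x*/929) = 0.0141·65.2, giving x* = 929·(1 - 0.729) = 252.
From dy/dt = 0: 0.0057·252 - 0.314 = 0.0135z*, so z* = 1.12/0.0135 = 83.

x* ≈ 252, y* ≈ 65.2, z* ≈ 83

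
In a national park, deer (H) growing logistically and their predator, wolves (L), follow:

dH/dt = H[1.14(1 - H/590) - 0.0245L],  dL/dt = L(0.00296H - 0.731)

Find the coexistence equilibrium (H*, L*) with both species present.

H* ≈ 247, L* ≈ 27.1

From dL/dt = 0 with L > 0: 0.00296H* = 0.731, so H* = 247.
Substitute into dH/dt = 0: 1.14(1 - 247/590) = 0.0245L*.
The bracket is 0.581, giving L* = 0.663/0.0245 = 27.1.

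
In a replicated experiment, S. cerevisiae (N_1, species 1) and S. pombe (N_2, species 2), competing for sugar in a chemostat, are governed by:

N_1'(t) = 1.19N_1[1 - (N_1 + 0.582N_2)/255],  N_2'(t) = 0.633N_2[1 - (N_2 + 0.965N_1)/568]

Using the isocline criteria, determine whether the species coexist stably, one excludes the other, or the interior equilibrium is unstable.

Compare the nullcline intercepts: K1/α12 = 255/0.582 = 438 < K2 = 568; K2/α21 = 568/0.965 = 589 > K1 = 255.
Since the inequalities point opposite ways, species 2 can invade but species 1 cannot.

species 2 excludes species 1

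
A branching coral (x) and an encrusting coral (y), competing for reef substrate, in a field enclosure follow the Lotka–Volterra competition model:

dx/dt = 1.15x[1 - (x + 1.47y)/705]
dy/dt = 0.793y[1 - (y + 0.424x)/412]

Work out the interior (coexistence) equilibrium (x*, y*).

x* ≈ 264, y* ≈ 300

Setting both brackets to zero gives the nullclines x + 1.47y = 705 and 0.424x + y = 412.
Substituting y = 412 - 0.424x into the first: x(1 - 1.47·0.424) = 705 - 1.47·412.
So x* = 99.4/0.377 = 264, and then y* = 412 - 0.424·264 = 300.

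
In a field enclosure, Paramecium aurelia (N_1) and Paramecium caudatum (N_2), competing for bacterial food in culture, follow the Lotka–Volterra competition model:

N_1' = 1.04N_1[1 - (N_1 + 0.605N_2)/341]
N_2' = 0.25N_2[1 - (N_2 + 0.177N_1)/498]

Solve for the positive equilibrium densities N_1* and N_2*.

N_1* ≈ 44.5, N_2* ≈ 490

Setting both brackets to zero gives the nullclines N_1 + 0.605N_2 = 341 and 0.177N_1 + N_2 = 498.
Substituting N_2 = 498 - 0.177N_1 into the first: N_1(1 - 0.605·0.177) = 341 - 0.605·498.
So N_1* = 39.7/0.893 = 44.5, and then N_2* = 498 - 0.177·44.5 = 490.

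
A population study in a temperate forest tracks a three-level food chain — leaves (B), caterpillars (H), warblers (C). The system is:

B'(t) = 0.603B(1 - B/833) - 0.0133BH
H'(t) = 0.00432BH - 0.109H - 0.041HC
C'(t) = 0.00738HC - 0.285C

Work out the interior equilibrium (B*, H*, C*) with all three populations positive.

From dC/dt = 0: 0.00738H* = 0.285, so H* = 38.6.
From dB/dt = 0: 0.603(1 - B*/833) = 0.0133·38.6, giving B* = 833·(1 - 0.852) = 123.
From dH/dt = 0: 0.00432·123 - 0.109 = 0.041C*, so C* = 0.424/0.041 = 10.4.

B* ≈ 123, H* ≈ 38.6, C* ≈ 10.4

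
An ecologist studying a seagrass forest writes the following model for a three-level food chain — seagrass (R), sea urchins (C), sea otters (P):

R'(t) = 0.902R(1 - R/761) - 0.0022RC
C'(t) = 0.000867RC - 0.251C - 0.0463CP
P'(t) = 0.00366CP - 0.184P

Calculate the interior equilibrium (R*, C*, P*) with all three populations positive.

R* ≈ 668, C* ≈ 50.3, P* ≈ 7.08

From dP/dt = 0: 0.00366C* = 0.184, so C* = 50.3.
From dR/dt = 0: 0.902(1 - R*/761) = 0.0022·50.3, giving R* = 761·(1 - 0.123) = 668.
From dC/dt = 0: 0.000867·668 - 0.251 = 0.0463P*, so P* = 0.328/0.0463 = 7.08.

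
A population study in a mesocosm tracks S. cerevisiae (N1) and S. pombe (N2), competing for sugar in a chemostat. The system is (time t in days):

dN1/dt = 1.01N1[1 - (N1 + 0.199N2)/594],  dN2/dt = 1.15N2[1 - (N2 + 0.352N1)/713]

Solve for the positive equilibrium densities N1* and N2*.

Setting both brackets to zero gives the nullclines N1 + 0.199N2 = 594 and 0.352N1 + N2 = 713.
Substituting N2 = 713 - 0.352N1 into the first: N1(1 - 0.199·0.352) = 594 - 0.199·713.
So N1* = 452/0.93 = 486, and then N2* = 713 - 0.352·486 = 542.

N1* ≈ 486, N2* ≈ 542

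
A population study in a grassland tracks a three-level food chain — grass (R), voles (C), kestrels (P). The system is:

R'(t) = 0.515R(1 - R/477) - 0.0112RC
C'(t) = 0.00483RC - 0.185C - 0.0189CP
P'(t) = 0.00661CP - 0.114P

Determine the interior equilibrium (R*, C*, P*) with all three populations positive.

R* ≈ 298, C* ≈ 17.2, P* ≈ 66.4

From dP/dt = 0: 0.00661C* = 0.114, so C* = 17.2.
From dR/dt = 0: 0.515(1 - R*/477) = 0.0112·17.2, giving R* = 477·(1 - 0.375) = 298.
From dC/dt = 0: 0.00483·298 - 0.185 = 0.0189P*, so P* = 1.25/0.0189 = 66.4.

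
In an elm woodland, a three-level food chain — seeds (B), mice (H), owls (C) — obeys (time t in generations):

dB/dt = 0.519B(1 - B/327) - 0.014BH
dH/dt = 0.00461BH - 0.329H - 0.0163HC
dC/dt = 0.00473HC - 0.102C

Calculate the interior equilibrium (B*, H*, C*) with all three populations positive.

B* ≈ 137, H* ≈ 21.6, C* ≈ 18.5

From dC/dt = 0: 0.00473H* = 0.102, so H* = 21.6.
From dB/dt = 0: 0.519(1 - B*/327) = 0.014·21.6, giving B* = 327·(1 - 0.582) = 137.
From dH/dt = 0: 0.00461·137 - 0.329 = 0.0163C*, so C* = 0.302/0.0163 = 18.5.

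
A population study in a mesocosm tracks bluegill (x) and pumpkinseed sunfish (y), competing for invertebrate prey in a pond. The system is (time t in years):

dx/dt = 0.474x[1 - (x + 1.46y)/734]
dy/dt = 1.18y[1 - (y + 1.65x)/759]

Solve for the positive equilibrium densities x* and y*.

x* ≈ 266, y* ≈ 321

Setting both brackets to zero gives the nullclines x + 1.46y = 734 and 1.65x + y = 759.
Substituting y = 759 - 1.65x into the first: x(1 - 1.46·1.65) = 734 - 1.46·759.
So x* = -374/-1.41 = 266, and then y* = 759 - 1.65·266 = 321.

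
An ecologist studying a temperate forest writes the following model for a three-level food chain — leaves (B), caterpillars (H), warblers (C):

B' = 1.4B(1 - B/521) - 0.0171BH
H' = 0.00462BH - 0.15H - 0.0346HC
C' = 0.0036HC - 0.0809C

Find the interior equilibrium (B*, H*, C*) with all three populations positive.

From dC/dt = 0: 0.0036H* = 0.0809, so H* = 22.5.
From dB/dt = 0: 1.4(1 - B*/521) = 0.0171·22.5, giving B* = 521·(1 - 0.274) = 378.
From dH/dt = 0: 0.00462·378 - 0.15 = 0.0346C*, so C* = 1.6/0.0346 = 46.1.

B* ≈ 378, H* ≈ 22.5, C* ≈ 46.1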